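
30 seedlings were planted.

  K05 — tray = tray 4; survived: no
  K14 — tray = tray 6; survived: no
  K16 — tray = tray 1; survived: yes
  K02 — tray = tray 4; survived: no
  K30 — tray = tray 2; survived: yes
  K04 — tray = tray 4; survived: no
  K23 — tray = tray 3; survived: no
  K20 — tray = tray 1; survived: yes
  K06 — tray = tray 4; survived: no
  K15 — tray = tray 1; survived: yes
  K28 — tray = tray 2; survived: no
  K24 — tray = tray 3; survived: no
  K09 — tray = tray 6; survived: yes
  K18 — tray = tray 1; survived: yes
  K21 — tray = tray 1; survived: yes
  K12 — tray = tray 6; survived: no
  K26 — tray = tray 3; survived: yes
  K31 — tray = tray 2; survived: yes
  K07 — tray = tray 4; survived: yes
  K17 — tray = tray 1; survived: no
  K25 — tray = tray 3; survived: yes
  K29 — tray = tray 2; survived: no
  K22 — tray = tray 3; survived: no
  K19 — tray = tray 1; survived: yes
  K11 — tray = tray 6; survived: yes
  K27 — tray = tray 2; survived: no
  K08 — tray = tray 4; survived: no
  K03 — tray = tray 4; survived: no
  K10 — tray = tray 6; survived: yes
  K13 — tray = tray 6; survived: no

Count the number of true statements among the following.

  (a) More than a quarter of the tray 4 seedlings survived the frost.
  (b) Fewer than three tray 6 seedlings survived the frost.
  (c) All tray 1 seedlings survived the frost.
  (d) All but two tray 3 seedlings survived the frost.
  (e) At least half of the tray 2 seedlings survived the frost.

(a) tray 4: |A| = 7, |A ∩ B| = 1; needs |A ∩ B| / |A| > 1/4 — false.
(b) tray 6: |A| = 6, |A ∩ B| = 3; needs |A ∩ B| < 3 — false.
(c) tray 1: |A| = 7, |A ∩ B| = 6; needs A ⊆ B, i.e. every element of A is in B (|A ∖ B| = 0) — false.
(d) tray 3: |A| = 5, |A ∩ B| = 2; needs |A ∖ B| = 2 — false.
(e) tray 2: |A| = 5, |A ∩ B| = 2; needs |A ∩ B| ≥ |A ∖ B| — false.

0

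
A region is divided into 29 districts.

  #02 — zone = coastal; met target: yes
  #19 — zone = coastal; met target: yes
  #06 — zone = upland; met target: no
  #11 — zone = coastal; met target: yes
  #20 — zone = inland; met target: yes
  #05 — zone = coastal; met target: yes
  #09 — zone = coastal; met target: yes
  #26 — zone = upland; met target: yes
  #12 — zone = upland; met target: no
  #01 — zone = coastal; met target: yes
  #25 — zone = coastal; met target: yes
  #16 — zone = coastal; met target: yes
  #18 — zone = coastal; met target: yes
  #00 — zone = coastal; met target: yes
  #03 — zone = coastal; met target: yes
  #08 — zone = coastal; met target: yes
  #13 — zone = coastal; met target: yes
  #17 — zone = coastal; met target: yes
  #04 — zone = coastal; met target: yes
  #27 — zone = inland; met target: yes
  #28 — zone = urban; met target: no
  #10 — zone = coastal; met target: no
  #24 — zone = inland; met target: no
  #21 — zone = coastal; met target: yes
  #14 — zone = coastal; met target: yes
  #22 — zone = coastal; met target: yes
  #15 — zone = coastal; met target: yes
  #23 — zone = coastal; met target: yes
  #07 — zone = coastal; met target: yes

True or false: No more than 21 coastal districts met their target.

The determiner here denotes the relation: |A ∩ B| ≤ 21.
|A| = 22, |A ∩ B| = 21, |A ∖ B| = 1.
|A ∩ B| = 21, so the statement is true.

True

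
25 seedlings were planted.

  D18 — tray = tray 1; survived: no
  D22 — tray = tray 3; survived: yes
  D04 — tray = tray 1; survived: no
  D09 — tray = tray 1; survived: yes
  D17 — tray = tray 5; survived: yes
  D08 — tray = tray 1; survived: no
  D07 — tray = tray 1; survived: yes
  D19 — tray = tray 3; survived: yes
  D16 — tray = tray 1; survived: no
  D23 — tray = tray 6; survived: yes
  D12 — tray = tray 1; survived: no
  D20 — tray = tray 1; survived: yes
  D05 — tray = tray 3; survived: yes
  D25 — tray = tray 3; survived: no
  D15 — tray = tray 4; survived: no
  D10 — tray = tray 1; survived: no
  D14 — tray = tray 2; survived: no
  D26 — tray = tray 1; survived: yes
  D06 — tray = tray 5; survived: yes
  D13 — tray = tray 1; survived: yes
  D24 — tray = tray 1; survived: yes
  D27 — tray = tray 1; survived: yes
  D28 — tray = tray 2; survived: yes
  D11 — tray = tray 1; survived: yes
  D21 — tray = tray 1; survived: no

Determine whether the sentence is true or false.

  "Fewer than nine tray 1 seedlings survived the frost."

The determiner here denotes the relation: |A ∩ B| < 9.
|A| = 15, |A ∩ B| = 8, |A ∖ B| = 7.
|A ∩ B| = 8, so the statement is true.

True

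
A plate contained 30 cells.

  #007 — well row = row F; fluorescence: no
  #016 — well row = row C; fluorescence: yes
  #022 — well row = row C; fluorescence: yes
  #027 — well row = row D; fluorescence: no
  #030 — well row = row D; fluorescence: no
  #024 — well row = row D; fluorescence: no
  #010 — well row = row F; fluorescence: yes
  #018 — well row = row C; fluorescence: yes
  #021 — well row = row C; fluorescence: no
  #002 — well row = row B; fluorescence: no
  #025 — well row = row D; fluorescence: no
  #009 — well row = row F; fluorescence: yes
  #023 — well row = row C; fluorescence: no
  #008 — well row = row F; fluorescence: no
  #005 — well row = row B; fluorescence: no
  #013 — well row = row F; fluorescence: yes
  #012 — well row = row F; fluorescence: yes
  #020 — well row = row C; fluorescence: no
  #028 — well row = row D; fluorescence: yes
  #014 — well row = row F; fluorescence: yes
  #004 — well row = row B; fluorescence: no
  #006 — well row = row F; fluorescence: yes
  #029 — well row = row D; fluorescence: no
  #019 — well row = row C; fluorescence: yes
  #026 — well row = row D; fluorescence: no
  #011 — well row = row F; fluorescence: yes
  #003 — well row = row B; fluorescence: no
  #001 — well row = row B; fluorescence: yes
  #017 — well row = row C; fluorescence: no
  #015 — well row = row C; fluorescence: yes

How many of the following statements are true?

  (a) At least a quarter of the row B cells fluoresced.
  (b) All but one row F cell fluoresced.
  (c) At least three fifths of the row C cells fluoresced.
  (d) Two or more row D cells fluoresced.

0

(a) row B: |A| = 5, |A ∩ B| = 1; needs |A ∩ B| / |A| ≥ 1/4 — false.
(b) row F: |A| = 9, |A ∩ B| = 7; needs |A ∖ B| = 1 — false.
(c) row C: |A| = 9, |A ∩ B| = 5; needs |A ∩ B| / |A| ≥ 3/5 — false.
(d) row D: |A| = 7, |A ∩ B| = 1; needs |A ∩ B| ≥ 2 — false.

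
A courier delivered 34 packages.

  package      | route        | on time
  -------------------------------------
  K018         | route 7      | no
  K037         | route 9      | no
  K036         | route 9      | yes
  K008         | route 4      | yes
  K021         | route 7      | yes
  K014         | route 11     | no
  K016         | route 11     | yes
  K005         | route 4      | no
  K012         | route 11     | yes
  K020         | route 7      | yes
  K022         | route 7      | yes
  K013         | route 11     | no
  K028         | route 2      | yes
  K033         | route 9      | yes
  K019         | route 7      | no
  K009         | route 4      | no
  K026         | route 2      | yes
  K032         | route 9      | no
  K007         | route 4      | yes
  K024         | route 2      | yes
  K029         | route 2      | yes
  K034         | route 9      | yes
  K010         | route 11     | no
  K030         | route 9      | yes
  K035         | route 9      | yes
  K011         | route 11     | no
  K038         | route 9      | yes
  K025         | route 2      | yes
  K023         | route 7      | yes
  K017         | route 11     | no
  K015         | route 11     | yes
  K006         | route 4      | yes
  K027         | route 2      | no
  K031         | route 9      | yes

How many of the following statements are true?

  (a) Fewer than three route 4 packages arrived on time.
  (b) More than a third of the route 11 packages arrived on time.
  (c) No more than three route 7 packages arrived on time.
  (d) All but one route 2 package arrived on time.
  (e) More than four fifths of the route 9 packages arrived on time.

(a) route 4: |A| = 5, |A ∩ B| = 3; needs |A ∩ B| < 3 — false.
(b) route 11: |A| = 8, |A ∩ B| = 3; needs |A ∩ B| / |A| > 1/3 — true.
(c) route 7: |A| = 6, |A ∩ B| = 4; needs |A ∩ B| ≤ 3 — false.
(d) route 2: |A| = 6, |A ∩ B| = 5; needs |A ∖ B| = 1 — true.
(e) route 9: |A| = 9, |A ∩ B| = 7; needs |A ∩ B| / |A| > 4/5 — false.

2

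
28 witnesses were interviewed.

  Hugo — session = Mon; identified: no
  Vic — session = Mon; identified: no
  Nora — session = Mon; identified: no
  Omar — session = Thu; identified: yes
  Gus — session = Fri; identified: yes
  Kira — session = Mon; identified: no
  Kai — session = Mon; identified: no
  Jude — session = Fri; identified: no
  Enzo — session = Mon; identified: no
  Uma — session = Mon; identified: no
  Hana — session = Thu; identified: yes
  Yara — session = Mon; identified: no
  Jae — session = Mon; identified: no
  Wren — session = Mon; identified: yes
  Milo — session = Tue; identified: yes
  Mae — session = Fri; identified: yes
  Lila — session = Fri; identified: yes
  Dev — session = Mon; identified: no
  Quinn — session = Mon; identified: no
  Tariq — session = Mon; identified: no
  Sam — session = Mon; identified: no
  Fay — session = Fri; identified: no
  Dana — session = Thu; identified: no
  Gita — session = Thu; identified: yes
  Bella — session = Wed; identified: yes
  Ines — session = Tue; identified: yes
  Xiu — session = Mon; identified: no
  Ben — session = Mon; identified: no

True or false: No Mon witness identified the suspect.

'No Mon witness identified the suspect' holds iff A ∩ B = ∅ (|A ∩ B| = 0).
|A| = 16, |A ∩ B| = 1, |A ∖ B| = 15.
So the statement is false.

False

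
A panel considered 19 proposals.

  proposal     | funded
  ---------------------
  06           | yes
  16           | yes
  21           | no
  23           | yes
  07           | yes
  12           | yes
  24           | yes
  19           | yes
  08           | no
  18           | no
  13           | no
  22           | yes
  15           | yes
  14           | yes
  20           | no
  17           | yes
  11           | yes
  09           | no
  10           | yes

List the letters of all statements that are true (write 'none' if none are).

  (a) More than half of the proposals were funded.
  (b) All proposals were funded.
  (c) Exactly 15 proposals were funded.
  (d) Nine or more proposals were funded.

(a), (d)

|A| = 19, |A ∩ B| = 13, |A ∖ B| = 6.
(a) |A ∩ B| > |A ∖ B|: holds.
(b) A ⊆ B, i.e. every element of A is in B (|A ∖ B| = 0): fails.
(c) |A ∩ B| = 15: fails.
(d) |A ∩ B| ≥ 9: holds.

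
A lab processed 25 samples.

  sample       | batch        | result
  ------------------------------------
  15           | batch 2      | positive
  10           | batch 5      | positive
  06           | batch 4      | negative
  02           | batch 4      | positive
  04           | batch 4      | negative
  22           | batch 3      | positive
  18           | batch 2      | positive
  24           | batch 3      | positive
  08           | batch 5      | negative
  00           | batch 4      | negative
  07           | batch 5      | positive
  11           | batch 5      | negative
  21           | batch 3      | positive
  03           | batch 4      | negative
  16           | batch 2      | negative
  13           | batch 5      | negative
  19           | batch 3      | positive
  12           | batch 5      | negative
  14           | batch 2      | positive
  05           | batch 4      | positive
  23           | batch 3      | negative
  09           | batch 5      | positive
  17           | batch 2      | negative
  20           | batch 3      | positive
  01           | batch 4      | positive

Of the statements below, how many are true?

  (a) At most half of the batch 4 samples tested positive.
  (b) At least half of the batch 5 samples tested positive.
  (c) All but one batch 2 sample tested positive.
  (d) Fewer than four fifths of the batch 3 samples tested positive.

1

(a) batch 4: |A| = 7, |A ∩ B| = 3; needs |A ∩ B| ≤ |A ∖ B| — true.
(b) batch 5: |A| = 7, |A ∩ B| = 3; needs |A ∩ B| ≥ |A ∖ B| — false.
(c) batch 2: |A| = 5, |A ∩ B| = 3; needs |A ∖ B| = 1 — false.
(d) batch 3: |A| = 6, |A ∩ B| = 5; needs |A ∩ B| / |A| < 4/5 — false.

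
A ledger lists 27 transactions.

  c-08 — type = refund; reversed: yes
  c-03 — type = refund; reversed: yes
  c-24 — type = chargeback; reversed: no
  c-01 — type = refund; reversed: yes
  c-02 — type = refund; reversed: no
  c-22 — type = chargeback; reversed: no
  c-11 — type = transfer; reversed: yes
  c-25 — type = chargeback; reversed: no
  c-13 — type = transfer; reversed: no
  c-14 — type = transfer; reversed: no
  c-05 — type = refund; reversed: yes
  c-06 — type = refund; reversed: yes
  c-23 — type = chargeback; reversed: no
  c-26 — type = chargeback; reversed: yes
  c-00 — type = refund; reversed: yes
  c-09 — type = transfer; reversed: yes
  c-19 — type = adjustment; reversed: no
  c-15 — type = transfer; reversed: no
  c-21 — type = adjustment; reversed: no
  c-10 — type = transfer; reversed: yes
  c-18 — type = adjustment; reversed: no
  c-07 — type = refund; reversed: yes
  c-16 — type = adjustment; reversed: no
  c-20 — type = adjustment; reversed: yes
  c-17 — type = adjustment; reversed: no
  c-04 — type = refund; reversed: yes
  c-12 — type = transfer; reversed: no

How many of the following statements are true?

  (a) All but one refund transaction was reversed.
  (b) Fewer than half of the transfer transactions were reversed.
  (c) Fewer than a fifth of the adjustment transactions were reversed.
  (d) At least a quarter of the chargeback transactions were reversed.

(a) refund: |A| = 9, |A ∩ B| = 8; needs |A ∖ B| = 1 — true.
(b) transfer: |A| = 7, |A ∩ B| = 3; needs |A ∩ B| < |A ∖ B| — true.
(c) adjustment: |A| = 6, |A ∩ B| = 1; needs |A ∩ B| / |A| < 1/5 — true.
(d) chargeback: |A| = 5, |A ∩ B| = 1; needs |A ∩ B| / |A| ≥ 1/4 — false.

3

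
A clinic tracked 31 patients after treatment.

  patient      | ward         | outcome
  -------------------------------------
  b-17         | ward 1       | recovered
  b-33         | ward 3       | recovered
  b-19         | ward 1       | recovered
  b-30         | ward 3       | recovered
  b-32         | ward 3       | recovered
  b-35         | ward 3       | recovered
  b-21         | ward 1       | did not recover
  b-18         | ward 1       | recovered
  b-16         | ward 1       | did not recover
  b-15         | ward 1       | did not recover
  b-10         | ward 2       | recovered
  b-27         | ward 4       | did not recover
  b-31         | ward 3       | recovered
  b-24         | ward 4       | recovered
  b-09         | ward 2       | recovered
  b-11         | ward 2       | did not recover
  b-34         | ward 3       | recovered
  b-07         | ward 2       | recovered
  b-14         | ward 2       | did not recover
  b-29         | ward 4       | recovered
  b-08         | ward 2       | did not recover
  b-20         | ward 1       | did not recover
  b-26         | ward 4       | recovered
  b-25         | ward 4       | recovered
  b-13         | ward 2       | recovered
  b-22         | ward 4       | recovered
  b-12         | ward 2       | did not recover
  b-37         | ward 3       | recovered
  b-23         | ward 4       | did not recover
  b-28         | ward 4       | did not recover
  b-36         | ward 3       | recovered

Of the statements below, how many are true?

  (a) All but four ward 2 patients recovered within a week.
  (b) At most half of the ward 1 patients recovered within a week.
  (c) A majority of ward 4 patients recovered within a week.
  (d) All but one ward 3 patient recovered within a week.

3

(a) ward 2: |A| = 8, |A ∩ B| = 4; needs |A ∖ B| = 4 — true.
(b) ward 1: |A| = 7, |A ∩ B| = 3; needs |A ∩ B| ≤ |A ∖ B| — true.
(c) ward 4: |A| = 8, |A ∩ B| = 5; needs |A ∩ B| > |A ∖ B| — true.
(d) ward 3: |A| = 8, |A ∩ B| = 8; needs |A ∖ B| = 1 — false.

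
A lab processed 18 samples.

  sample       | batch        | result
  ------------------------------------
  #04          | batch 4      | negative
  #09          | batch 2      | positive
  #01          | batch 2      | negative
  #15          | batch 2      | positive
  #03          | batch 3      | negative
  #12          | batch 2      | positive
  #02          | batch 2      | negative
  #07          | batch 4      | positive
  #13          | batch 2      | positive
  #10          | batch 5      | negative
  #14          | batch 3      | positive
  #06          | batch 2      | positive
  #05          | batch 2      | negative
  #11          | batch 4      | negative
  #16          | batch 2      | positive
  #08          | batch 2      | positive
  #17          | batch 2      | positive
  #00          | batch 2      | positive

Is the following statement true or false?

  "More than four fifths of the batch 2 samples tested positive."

'More than four fifths of the batch 2 samples tested positive' holds iff |A ∩ B| / |A| > 4/5.
A (the restrictor) = {#09, #01, #15, #12, #02, #13, #06, #05, #16, #08, #17, #00}, |A| = 12.
A ∩ B = {#09, #15, #12, #13, #06, #16, #08, #17, #00}, so |A ∩ B| = 9.
A ∖ B = {#01, #02, #05}, so |A ∖ B| = 3.
|A ∩ B|/|A| = 9/12, so the statement is false.

False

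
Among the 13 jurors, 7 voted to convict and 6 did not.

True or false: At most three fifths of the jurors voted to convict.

True

The determiner here denotes the relation: |A ∩ B| / |A| ≤ 3/5.
|A| = 13, |A ∩ B| = 7, |A ∖ B| = 6.
|A ∩ B|/|A| = 7/13, so the statement is true.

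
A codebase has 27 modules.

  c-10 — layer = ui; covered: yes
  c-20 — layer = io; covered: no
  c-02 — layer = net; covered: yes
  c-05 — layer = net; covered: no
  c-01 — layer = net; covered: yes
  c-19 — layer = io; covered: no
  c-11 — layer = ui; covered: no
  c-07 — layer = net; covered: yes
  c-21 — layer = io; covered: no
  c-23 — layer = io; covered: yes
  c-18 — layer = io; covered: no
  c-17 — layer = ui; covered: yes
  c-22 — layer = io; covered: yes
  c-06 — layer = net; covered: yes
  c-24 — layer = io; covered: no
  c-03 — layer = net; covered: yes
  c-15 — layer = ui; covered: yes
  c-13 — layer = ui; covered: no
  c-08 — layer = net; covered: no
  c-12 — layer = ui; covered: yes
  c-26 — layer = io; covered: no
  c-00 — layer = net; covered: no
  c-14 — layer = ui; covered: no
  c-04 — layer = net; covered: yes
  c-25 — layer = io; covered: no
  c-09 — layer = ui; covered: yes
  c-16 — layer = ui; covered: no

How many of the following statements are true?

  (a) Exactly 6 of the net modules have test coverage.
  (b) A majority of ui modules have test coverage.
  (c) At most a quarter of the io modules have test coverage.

(a) net: |A| = 9, |A ∩ B| = 6; needs |A ∩ B| = 6 — true.
(b) ui: |A| = 9, |A ∩ B| = 5; needs |A ∩ B| > |A ∖ B| — true.
(c) io: |A| = 9, |A ∩ B| = 2; needs |A ∩ B| / |A| ≤ 1/4 — true.

3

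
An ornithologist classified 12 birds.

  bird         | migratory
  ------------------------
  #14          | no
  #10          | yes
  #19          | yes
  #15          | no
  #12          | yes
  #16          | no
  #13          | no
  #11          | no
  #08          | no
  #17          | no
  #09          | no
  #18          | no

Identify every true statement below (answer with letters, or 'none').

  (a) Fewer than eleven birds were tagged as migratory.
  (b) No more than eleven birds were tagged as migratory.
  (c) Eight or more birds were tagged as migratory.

(a), (b)

|A| = 12, |A ∩ B| = 3, |A ∖ B| = 9.
(a) |A ∩ B| < 11: holds.
(b) |A ∩ B| ≤ 11: holds.
(c) |A ∩ B| ≥ 8: fails.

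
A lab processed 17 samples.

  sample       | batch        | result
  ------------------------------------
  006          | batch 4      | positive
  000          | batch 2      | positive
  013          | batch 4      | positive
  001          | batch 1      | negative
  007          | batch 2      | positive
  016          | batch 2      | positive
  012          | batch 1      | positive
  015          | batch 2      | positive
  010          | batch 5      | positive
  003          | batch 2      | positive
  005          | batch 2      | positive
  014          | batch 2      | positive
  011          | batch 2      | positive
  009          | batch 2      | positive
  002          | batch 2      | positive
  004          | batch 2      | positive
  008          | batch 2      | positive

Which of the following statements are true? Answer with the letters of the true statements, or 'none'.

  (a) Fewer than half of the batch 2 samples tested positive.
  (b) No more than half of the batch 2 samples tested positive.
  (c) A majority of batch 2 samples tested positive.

|A| = 12, |A ∩ B| = 12, |A ∖ B| = 0.
(a) |A ∩ B| < |A ∖ B|: fails.
(b) |A ∩ B| ≤ |A ∖ B|: fails.
(c) |A ∩ B| > |A ∖ B|: holds.

(c)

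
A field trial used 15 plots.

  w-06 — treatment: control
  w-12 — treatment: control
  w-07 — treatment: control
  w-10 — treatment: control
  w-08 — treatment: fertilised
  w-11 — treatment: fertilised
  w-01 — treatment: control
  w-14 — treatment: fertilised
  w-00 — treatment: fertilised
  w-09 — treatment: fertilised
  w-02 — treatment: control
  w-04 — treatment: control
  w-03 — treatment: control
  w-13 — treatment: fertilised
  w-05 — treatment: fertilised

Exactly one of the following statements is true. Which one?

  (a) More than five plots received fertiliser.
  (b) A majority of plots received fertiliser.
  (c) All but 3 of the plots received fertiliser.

|A| = 15, |A ∩ B| = 7, |A ∖ B| = 8.
(a) requires |A ∩ B| > 5: true.
(b) requires |A ∩ B| > |A ∖ B|: false.
(c) requires |A ∖ B| = 3: false.

(a)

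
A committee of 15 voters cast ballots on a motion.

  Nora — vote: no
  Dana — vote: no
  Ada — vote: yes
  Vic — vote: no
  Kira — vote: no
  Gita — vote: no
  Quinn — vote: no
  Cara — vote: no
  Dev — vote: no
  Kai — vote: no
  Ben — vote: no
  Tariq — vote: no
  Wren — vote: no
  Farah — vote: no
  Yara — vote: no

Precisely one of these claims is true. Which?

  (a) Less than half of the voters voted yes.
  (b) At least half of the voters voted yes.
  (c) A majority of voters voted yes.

(a)

|A| = 15, |A ∩ B| = 1, |A ∖ B| = 14.
(a) requires |A ∩ B| < |A ∖ B|: true.
(b) requires |A ∩ B| ≥ |A ∖ B|: false.
(c) requires |A ∩ B| > |A ∖ B|: false.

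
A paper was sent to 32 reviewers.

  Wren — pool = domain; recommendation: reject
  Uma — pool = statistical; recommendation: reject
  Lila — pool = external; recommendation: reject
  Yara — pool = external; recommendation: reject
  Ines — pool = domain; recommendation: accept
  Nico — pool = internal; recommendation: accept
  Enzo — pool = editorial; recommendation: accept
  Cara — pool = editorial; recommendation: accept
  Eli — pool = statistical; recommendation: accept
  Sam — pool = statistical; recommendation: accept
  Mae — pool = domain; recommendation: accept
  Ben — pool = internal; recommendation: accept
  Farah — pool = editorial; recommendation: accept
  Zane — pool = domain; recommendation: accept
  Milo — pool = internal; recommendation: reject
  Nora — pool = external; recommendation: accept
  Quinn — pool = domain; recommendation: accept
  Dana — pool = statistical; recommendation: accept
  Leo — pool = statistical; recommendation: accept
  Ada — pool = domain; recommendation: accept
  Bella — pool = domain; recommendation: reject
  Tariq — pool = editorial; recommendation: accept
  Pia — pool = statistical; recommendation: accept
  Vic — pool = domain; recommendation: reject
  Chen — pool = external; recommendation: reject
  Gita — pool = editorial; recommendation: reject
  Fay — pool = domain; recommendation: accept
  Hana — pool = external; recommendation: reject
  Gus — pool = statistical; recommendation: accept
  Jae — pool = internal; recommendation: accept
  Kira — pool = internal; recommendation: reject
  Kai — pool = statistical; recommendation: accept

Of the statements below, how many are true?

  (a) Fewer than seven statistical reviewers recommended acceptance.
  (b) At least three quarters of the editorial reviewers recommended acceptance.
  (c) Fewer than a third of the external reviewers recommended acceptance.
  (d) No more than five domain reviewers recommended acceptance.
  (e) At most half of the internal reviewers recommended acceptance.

2

(a) statistical: |A| = 8, |A ∩ B| = 7; needs |A ∩ B| < 7 — false.
(b) editorial: |A| = 5, |A ∩ B| = 4; needs |A ∩ B| / |A| ≥ 3/4 — true.
(c) external: |A| = 5, |A ∩ B| = 1; needs |A ∩ B| / |A| < 1/3 — true.
(d) domain: |A| = 9, |A ∩ B| = 6; needs |A ∩ B| ≤ 5 — false.
(e) internal: |A| = 5, |A ∩ B| = 3; needs |A ∩ B| ≤ |A ∖ B| — false.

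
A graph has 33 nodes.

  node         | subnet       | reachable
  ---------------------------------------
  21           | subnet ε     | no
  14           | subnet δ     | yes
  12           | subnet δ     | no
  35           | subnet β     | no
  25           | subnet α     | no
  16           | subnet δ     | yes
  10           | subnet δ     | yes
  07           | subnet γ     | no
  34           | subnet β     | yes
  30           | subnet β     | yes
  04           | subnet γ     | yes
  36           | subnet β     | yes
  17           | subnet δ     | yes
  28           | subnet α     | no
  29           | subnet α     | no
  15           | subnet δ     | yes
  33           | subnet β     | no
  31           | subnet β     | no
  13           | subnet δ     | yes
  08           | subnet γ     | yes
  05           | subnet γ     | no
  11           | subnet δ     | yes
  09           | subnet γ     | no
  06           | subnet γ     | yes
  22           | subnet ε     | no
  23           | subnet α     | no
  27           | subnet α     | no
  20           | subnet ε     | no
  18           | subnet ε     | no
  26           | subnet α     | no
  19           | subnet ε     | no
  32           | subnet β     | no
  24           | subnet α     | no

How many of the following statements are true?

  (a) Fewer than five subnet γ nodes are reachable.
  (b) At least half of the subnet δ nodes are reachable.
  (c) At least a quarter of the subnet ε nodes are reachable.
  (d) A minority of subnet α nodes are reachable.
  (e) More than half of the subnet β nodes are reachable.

(a) subnet γ: |A| = 6, |A ∩ B| = 3; needs |A ∩ B| < 5 — true.
(b) subnet δ: |A| = 8, |A ∩ B| = 7; needs |A ∩ B| ≥ |A ∖ B| — true.
(c) subnet ε: |A| = 5, |A ∩ B| = 0; needs |A ∩ B| / |A| ≥ 1/4 — false.
(d) subnet α: |A| = 7, |A ∩ B| = 0; needs |A ∩ B| < |A ∖ B| — true.
(e) subnet β: |A| = 7, |A ∩ B| = 3; needs |A ∩ B| > |A ∖ B| — false.

3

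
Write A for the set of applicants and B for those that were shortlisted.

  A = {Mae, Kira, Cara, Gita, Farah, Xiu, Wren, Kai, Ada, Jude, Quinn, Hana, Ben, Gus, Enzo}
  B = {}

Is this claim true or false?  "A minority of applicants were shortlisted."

Truth condition: |A ∩ B| < |A ∖ B|.
|A| = 15, |A ∩ B| = 0, |A ∖ B| = 15.
0 < 15, so the statement is true.

True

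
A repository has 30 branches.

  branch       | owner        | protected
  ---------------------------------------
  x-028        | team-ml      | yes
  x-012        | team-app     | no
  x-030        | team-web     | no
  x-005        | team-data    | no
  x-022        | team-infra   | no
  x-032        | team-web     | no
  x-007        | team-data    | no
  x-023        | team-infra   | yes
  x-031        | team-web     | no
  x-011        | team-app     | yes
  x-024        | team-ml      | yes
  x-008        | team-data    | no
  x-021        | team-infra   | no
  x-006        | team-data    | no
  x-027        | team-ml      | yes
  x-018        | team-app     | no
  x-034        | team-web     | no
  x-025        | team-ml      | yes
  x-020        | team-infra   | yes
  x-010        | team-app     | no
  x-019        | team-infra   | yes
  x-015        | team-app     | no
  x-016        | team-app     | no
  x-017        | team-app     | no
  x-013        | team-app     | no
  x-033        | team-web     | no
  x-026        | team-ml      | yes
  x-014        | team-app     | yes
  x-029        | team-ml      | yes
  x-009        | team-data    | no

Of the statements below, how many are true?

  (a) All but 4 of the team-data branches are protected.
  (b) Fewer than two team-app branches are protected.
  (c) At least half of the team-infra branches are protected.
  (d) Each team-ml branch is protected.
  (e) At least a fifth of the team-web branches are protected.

2

(a) team-data: |A| = 5, |A ∩ B| = 0; needs |A ∖ B| = 4 — false.
(b) team-app: |A| = 9, |A ∩ B| = 2; needs |A ∩ B| < 2 — false.
(c) team-infra: |A| = 5, |A ∩ B| = 3; needs |A ∩ B| ≥ |A ∖ B| — true.
(d) team-ml: |A| = 6, |A ∩ B| = 6; needs A ⊆ B, i.e. every element of A is in B (|A ∖ B| = 0) — true.
(e) team-web: |A| = 5, |A ∩ B| = 0; needs |A ∩ B| / |A| ≥ 1/5 — false.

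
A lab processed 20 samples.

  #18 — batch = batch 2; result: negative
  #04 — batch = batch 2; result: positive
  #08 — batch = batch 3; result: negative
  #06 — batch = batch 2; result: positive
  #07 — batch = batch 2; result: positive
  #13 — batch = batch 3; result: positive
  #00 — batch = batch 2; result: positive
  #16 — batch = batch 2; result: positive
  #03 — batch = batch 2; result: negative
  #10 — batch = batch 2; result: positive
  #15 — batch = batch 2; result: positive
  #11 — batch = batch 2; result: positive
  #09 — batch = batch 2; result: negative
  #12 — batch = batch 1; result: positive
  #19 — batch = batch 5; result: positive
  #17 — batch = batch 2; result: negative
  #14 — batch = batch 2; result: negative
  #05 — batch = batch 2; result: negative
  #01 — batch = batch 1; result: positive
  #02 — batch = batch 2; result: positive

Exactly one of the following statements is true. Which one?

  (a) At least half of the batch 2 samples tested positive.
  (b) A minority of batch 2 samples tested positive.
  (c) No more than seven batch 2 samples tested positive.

(a)

|A| = 15, |A ∩ B| = 9, |A ∖ B| = 6.
(a) requires |A ∩ B| ≥ |A ∖ B|: true.
(b) requires |A ∩ B| < |A ∖ B|: false.
(c) requires |A ∩ B| ≤ 7: false.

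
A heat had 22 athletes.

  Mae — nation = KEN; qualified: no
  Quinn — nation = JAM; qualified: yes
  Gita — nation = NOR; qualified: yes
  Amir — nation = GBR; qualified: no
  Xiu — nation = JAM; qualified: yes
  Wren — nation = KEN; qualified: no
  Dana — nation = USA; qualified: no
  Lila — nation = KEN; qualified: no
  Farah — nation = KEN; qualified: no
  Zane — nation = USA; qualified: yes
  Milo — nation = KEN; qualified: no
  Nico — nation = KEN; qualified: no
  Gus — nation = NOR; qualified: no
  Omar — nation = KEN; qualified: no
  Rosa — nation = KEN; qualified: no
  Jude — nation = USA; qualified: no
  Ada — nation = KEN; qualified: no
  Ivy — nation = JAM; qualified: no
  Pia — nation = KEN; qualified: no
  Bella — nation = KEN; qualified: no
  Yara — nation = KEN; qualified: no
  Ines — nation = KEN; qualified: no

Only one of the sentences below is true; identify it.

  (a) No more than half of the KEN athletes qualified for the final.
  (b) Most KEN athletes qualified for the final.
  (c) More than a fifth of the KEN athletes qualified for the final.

|A| = 13, |A ∩ B| = 0, |A ∖ B| = 13.
(a) requires |A ∩ B| ≤ |A ∖ B|: true.
(b) requires |A ∩ B| > |A ∖ B|: false.
(c) requires |A ∩ B| / |A| > 1/5: false.

(a)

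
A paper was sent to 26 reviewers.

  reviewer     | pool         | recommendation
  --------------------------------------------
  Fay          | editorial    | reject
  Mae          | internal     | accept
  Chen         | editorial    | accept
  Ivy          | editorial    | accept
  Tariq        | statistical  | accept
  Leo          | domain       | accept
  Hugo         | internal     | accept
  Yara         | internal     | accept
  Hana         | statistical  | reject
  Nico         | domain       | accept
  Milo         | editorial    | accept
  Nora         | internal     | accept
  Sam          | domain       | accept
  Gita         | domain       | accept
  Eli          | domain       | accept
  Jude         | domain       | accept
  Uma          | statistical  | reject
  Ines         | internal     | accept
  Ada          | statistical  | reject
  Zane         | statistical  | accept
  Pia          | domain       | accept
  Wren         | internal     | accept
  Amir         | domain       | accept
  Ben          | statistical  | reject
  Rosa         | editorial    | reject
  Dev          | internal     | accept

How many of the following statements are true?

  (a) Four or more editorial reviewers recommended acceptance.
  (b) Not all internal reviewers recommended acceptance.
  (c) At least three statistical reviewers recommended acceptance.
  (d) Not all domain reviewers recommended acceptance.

0

(a) editorial: |A| = 5, |A ∩ B| = 3; needs |A ∩ B| ≥ 4 — false.
(b) internal: |A| = 7, |A ∩ B| = 7; needs A ⊄ B (|A ∖ B| ≥ 1) — false.
(c) statistical: |A| = 6, |A ∩ B| = 2; needs |A ∩ B| ≥ 3 — false.
(d) domain: |A| = 8, |A ∩ B| = 8; needs A ⊄ B (|A ∖ B| ≥ 1) — false.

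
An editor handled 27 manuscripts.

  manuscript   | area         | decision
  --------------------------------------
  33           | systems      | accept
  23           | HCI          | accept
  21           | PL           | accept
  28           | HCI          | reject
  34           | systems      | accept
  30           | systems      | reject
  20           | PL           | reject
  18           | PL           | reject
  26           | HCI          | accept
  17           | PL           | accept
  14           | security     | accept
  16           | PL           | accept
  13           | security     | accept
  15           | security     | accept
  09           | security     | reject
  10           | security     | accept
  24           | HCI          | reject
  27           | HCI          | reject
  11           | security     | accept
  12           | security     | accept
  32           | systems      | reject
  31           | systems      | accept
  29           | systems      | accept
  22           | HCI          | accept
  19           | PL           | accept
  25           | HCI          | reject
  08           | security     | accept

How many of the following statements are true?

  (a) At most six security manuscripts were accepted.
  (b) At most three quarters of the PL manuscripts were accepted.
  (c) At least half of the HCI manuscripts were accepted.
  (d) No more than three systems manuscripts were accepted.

1

(a) security: |A| = 8, |A ∩ B| = 7; needs |A ∩ B| ≤ 6 — false.
(b) PL: |A| = 6, |A ∩ B| = 4; needs |A ∩ B| / |A| ≤ 3/4 — true.
(c) HCI: |A| = 7, |A ∩ B| = 3; needs |A ∩ B| ≥ |A ∖ B| — false.
(d) systems: |A| = 6, |A ∩ B| = 4; needs |A ∩ B| ≤ 3 — false.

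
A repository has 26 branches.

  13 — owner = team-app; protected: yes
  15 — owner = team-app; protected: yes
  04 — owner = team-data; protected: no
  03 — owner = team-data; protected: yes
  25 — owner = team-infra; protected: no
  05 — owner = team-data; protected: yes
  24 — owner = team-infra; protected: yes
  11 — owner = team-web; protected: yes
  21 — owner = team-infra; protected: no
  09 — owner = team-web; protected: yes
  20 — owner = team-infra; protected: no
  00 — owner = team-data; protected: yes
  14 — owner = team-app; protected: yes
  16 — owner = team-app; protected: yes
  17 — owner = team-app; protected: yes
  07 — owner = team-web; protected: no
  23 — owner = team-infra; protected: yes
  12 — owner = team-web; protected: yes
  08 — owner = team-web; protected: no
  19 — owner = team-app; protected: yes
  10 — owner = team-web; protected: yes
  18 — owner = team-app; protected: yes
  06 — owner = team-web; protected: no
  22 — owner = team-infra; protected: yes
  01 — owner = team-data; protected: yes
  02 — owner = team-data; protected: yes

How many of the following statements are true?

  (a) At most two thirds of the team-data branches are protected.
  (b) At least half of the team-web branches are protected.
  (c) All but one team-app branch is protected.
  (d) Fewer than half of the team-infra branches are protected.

1

(a) team-data: |A| = 6, |A ∩ B| = 5; needs |A ∩ B| / |A| ≤ 2/3 — false.
(b) team-web: |A| = 7, |A ∩ B| = 4; needs |A ∩ B| ≥ |A ∖ B| — true.
(c) team-app: |A| = 7, |A ∩ B| = 7; needs |A ∖ B| = 1 — false.
(d) team-infra: |A| = 6, |A ∩ B| = 3; needs |A ∩ B| < |A ∖ B| — false.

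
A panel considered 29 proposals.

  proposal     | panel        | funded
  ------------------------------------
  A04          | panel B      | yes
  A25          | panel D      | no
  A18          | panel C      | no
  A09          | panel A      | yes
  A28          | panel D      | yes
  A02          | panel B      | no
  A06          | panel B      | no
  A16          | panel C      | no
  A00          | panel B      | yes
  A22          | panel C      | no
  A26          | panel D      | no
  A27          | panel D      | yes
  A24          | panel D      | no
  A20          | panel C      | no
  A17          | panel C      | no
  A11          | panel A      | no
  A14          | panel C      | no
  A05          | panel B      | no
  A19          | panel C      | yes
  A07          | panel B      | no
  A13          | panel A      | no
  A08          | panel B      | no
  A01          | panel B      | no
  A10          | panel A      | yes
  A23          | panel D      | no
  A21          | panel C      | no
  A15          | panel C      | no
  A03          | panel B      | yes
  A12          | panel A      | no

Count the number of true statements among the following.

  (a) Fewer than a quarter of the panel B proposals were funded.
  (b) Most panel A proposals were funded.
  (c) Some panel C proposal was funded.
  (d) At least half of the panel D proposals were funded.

(a) panel B: |A| = 9, |A ∩ B| = 3; needs |A ∩ B| / |A| < 1/4 — false.
(b) panel A: |A| = 5, |A ∩ B| = 2; needs |A ∩ B| > |A ∖ B| — false.
(c) panel C: |A| = 9, |A ∩ B| = 1; needs A ∩ B ≠ ∅ (|A ∩ B| ≥ 1) — true.
(d) panel D: |A| = 6, |A ∩ B| = 2; needs |A ∩ B| ≥ |A ∖ B| — false.

1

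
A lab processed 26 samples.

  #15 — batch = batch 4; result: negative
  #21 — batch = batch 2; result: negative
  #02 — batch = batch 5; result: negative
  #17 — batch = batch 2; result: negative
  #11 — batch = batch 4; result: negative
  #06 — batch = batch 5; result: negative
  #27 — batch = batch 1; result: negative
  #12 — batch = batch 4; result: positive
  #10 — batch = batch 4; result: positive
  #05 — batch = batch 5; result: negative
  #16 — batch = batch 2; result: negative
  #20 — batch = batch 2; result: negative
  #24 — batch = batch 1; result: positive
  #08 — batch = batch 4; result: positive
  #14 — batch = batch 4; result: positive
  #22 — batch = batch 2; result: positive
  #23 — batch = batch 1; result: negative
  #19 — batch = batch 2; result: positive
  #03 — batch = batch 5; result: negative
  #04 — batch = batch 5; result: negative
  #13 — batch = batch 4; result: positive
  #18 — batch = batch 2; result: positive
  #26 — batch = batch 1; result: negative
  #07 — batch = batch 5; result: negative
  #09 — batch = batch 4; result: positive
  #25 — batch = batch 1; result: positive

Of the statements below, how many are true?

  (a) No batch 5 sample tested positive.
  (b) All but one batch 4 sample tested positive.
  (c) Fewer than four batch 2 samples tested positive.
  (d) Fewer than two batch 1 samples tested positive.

2

(a) batch 5: |A| = 6, |A ∩ B| = 0; needs A ∩ B = ∅ (|A ∩ B| = 0) — true.
(b) batch 4: |A| = 8, |A ∩ B| = 6; needs |A ∖ B| = 1 — false.
(c) batch 2: |A| = 7, |A ∩ B| = 3; needs |A ∩ B| < 4 — true.
(d) batch 1: |A| = 5, |A ∩ B| = 2; needs |A ∩ B| < 2 — false.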